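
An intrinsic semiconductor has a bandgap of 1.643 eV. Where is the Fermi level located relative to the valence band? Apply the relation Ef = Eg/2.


Step 1: For an intrinsic semiconductor, the Fermi level sits at midgap.
Step 2: Ef = Eg / 2 = 1.643 / 2 = 0.8215 eV

0.8215


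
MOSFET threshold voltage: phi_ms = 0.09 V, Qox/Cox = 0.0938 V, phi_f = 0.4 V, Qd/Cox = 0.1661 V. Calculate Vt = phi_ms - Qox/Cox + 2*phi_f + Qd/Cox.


Step 1: Vt = phi_ms - Qox/Cox + 2*phi_f + Qd/Cox
Step 2: Vt = 0.09 - 0.0938 + 2*0.4 + 0.1661
Step 3: Vt = 0.09 - 0.0938 + 0.8 + 0.1661
Step 4: Vt = 0.9623 V

0.9623


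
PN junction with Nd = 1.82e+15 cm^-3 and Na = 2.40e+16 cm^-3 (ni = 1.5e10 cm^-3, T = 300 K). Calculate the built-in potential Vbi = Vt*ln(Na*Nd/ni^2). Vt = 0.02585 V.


Step 1: Compute Na*Nd/ni^2 = 2.40e+16 * 1.82e+15 / (1.5e10)^2 = 1.9413e+11
Step 2: ln(1.9413e+11) = 25.9918
Step 3: Vbi = 0.02585 * 25.9918 = 0.672 V

0.672


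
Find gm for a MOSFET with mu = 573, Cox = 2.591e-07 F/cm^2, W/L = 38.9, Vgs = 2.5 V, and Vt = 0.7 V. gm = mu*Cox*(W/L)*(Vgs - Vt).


Step 1: Vov = Vgs - Vt = 2.5 - 0.7 = 1.8 V
Step 2: gm = mu * Cox * (W/L) * Vov
Step 3: gm = 573 * 2.591e-07 * 38.9 * 1.8 = 1.04e-02 S

1.04e-02


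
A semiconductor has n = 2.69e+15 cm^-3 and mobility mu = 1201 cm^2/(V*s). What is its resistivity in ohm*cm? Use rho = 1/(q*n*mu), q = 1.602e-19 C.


Step 1: sigma = q * n * mu = 1.602e-19 * 2.69e+15 * 1201 = 5.17557e-01 S/cm
Step 2: rho = 1 / sigma = 1 / 5.17557e-01 = 1.932 ohm*cm

1.932


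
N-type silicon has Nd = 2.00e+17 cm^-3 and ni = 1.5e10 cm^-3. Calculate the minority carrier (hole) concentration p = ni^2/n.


Step 1: Since Nd >> ni, n ≈ Nd = 2.00e+17 cm^-3
Step 2: p = ni^2 / n = (1.5e10)^2 / 2.00e+17
Step 3: p = 2.25e20 / 2.00e+17 = 1.13e+03 cm^-3

1.13e+03


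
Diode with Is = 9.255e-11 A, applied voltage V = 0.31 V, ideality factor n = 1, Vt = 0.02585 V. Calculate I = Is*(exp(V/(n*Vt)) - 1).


Step 1: V/(n*Vt) = 0.31/(1*0.02585) = 11.9923
Step 2: exp(11.9923) = 1.6151e+05
Step 3: I = 9.255e-11 * (1.6151e+05 - 1) = 1.49e-05 A

1.49e-05


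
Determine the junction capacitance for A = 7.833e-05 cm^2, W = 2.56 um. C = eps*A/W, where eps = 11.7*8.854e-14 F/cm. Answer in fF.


Step 1: eps_Si = 11.7 * 8.854e-14 = 1.035918e-12 F/cm
Step 2: W in cm = 2.56 * 1e-4 = 2.56e-04 cm
Step 3: C = 1.035918e-12 * 7.833e-05 / 2.56e-04 = 3.169666e-13 F
Step 4: C = 316.97 fF

316.97


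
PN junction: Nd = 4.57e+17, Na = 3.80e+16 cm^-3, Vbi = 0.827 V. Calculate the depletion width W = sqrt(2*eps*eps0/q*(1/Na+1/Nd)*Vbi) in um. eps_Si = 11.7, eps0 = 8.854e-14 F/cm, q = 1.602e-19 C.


Step 1: 1/Na + 1/Nd = 1/3.80e+16 + 1/4.57e+17 = 2.85040e-17
Step 2: 2*eps*eps0/q = 2*11.7*8.854e-14/1.602e-19 = 1.293281e+07
Step 3: W^2 = 1.293281e+07 * 2.85040e-17 * 0.827 = 3.04863e-10
Step 4: W = sqrt(3.04863e-10) = 1.746e-05 cm = 0.1746 um

0.1746


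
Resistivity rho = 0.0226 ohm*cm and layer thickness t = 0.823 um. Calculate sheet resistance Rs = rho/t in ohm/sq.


Step 1: Convert thickness to cm: t = 0.823 um = 8.2300e-05 cm
Step 2: Rs = rho / t = 0.0226 / 8.2300e-05
Step 3: Rs = 274.6 ohm/sq

274.6


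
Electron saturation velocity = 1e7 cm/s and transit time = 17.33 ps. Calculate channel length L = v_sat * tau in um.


Step 1: tau in seconds = 17.33 ps * 1e-12 = 1.7330e-11 s
Step 2: L = v_sat * tau = 1e7 * 1.7330e-11 = 1.7330e-04 cm
Step 3: L in um = 1.7330e-04 * 1e4 = 1.733 um

1.733


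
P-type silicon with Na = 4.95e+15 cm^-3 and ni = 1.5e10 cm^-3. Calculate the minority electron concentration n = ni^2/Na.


Step 1: Majority hole concentration p ≈ Na = 4.95e+15 cm^-3
Step 2: n = ni^2 / Na = (1.5e10)^2 / 4.95e+15
Step 3: n = 4.55e+04 cm^-3

4.55e+04


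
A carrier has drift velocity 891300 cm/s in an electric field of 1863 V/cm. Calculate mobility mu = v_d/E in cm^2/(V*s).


Step 1: mu = v_d / E
Step 2: mu = 891300 / 1863
Step 3: mu = 478.42 cm^2/(V*s)

478.42


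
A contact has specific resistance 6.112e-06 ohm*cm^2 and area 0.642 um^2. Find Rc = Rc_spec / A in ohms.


Step 1: Convert area to cm^2: 0.642 um^2 = 6.4200e-09 cm^2
Step 2: Rc = Rc_spec / A = 6.112e-06 / 6.4200e-09
Step 3: Rc = 9.52e+02 ohms

9.52e+02


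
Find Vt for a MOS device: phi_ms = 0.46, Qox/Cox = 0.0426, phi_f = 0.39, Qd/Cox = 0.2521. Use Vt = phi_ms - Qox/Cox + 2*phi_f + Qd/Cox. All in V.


Step 1: Vt = phi_ms - Qox/Cox + 2*phi_f + Qd/Cox
Step 2: Vt = 0.46 - 0.0426 + 2*0.39 + 0.2521
Step 3: Vt = 0.46 - 0.0426 + 0.78 + 0.2521
Step 4: Vt = 1.4495 V

1.4495


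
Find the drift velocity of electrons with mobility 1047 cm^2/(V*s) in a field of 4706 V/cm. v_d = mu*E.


Step 1: v_d = mu * E
Step 2: v_d = 1047 * 4706 = 4927182
Step 3: v_d = 4.93e+06 cm/s

4.93e+06


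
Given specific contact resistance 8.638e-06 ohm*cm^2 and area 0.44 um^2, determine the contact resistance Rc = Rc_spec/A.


Step 1: Convert area to cm^2: 0.44 um^2 = 4.4000e-09 cm^2
Step 2: Rc = Rc_spec / A = 8.638e-06 / 4.4000e-09
Step 3: Rc = 1.96e+03 ohms

1.96e+03


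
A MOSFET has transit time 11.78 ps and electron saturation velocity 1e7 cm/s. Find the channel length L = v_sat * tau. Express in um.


Step 1: tau in seconds = 11.78 ps * 1e-12 = 1.1780e-11 s
Step 2: L = v_sat * tau = 1e7 * 1.1780e-11 = 1.1780e-04 cm
Step 3: L in um = 1.1780e-04 * 1e4 = 1.178 um

1.178


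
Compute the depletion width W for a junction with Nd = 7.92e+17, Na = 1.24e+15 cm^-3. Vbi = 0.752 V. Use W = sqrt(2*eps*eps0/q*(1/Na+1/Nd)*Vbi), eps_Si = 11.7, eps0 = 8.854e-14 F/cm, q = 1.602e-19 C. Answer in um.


Step 1: 1/Na + 1/Nd = 1/1.24e+15 + 1/7.92e+17 = 8.07714e-16
Step 2: 2*eps*eps0/q = 2*11.7*8.854e-14/1.602e-19 = 1.293281e+07
Step 3: W^2 = 1.293281e+07 * 8.07714e-16 * 0.752 = 7.85540e-09
Step 4: W = sqrt(7.85540e-09) = 8.863e-05 cm = 0.8863 um

0.8863


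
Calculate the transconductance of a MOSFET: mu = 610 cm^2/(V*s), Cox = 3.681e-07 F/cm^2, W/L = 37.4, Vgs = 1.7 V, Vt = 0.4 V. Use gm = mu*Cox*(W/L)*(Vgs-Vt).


Step 1: Vov = Vgs - Vt = 1.7 - 0.4 = 1.3 V
Step 2: gm = mu * Cox * (W/L) * Vov
Step 3: gm = 610 * 3.681e-07 * 37.4 * 1.3 = 1.09e-02 S

1.09e-02


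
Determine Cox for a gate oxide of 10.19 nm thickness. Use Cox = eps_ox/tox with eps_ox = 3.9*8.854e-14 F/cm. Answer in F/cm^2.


Step 1: eps_ox = 3.9 * 8.854e-14 = 3.45306e-13 F/cm
Step 2: tox in cm = 10.19 nm * 1e-7 = 1.0190e-06 cm
Step 3: Cox = 3.45306e-13 / 1.0190e-06 = 3.39e-07 F/cm^2

3.39e-07


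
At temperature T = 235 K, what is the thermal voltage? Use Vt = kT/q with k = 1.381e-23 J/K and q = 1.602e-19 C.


Step 1: kT = 1.381e-23 * 235 = 3.24535e-21 J
Step 2: Vt = kT/q = 3.24535e-21 / 1.602e-19
Step 3: Vt = 0.02026 V

0.02026


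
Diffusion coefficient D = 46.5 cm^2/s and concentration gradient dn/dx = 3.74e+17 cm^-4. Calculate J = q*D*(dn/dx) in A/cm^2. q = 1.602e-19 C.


Step 1: J = q * D * (dn/dx)
Step 2: J = 1.602e-19 * 46.5 * 3.74e+17
Step 3: J = 2.79e+00 A/cm^2

2.79e+00


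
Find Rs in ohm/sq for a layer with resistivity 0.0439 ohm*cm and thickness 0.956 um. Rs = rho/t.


Step 1: Convert thickness to cm: t = 0.956 um = 9.5600e-05 cm
Step 2: Rs = rho / t = 0.0439 / 9.5600e-05
Step 3: Rs = 459.2 ohm/sq

459.2


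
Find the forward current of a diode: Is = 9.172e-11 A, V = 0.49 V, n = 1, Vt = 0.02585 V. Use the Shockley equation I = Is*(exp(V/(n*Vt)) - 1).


Step 1: V/(n*Vt) = 0.49/(1*0.02585) = 18.9555
Step 2: exp(18.9555) = 1.7071e+08
Step 3: I = 9.172e-11 * (1.7071e+08 - 1) = 1.57e-02 A

1.57e-02


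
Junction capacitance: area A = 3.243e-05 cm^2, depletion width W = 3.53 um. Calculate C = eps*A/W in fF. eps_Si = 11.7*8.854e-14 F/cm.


Step 1: eps_Si = 11.7 * 8.854e-14 = 1.035918e-12 F/cm
Step 2: W in cm = 3.53 * 1e-4 = 3.53e-04 cm
Step 3: C = 1.035918e-12 * 3.243e-05 / 3.53e-04 = 9.516946e-14 F
Step 4: C = 95.17 fF

95.17


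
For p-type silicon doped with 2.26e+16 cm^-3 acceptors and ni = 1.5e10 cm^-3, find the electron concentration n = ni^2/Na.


Step 1: Majority hole concentration p ≈ Na = 2.26e+16 cm^-3
Step 2: n = ni^2 / Na = (1.5e10)^2 / 2.26e+16
Step 3: n = 9.96e+03 cm^-3

9.96e+03


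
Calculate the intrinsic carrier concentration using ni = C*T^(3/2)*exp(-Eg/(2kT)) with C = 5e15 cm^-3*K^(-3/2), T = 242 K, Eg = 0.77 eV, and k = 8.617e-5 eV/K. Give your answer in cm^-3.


Step 1: Compute kT = 8.617e-5 * 242 = 0.02085314 eV
Step 2: Exponent = -Eg/(2kT) = -0.77/(2*0.02085314) = -18.46245
Step 3: T^(3/2) = 242^1.5 = 3764.64
Step 4: ni = 5e15 * 3764.64 * exp(-18.46245) = 1.81e+11 cm^-3

1.81e+11


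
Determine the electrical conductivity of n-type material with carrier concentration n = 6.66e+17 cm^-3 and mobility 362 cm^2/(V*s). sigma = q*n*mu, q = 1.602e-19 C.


Step 1: sigma = q * n * mu
Step 2: sigma = 1.602e-19 * 6.66e+17 * 362
Step 3: sigma = 3.862e+01 S/cm

3.862e+01


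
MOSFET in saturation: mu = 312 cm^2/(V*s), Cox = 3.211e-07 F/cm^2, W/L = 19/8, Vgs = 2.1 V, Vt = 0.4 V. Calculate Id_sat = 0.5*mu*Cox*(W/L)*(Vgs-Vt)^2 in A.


Step 1: Overdrive voltage Vov = Vgs - Vt = 2.1 - 0.4 = 1.7 V
Step 2: W/L = 19/8 = 2.375
Step 3: Id = 0.5 * 312 * 3.211e-07 * 2.375 * 1.7^2
Step 4: Id = 3.44e-04 A

3.44e-04


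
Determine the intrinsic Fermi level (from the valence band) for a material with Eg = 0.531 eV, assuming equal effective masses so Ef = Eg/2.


Step 1: For an intrinsic semiconductor, the Fermi level sits at midgap.
Step 2: Ef = Eg / 2 = 0.531 / 2 = 0.2655 eV

0.2655


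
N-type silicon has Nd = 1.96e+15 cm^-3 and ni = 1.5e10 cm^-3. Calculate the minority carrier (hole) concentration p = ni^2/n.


Step 1: Since Nd >> ni, n ≈ Nd = 1.96e+15 cm^-3
Step 2: p = ni^2 / n = (1.5e10)^2 / 1.96e+15
Step 3: p = 2.25e20 / 1.96e+15 = 1.15e+05 cm^-3

1.15e+05


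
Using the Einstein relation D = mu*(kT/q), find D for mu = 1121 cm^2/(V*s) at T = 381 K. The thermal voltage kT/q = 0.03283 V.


Step 1: D = mu * (kT/q)
Step 2: D = 1121 * 0.03283
Step 3: D = 36.8 cm^2/s

36.8


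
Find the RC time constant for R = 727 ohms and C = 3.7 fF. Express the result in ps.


Step 1: tau = R * C
Step 2: tau = 727 * 3.7 fF = 727 * 3.7e-15 F
Step 3: tau = 2.6899e-12 s = 2.6899 ps

2.6899


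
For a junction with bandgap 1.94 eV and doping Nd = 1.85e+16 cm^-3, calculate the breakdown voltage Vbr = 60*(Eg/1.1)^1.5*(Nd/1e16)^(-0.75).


Step 1: Eg/1.1 = 1.94/1.1 = 1.763636
Step 2: (Eg/1.1)^1.5 = 1.763636^1.5 = 2.342143
Step 3: (Nd/1e16)^(-0.75) = (1.85)^(-0.75) = 0.630407
Step 4: Vbr = 60 * 2.342143 * 0.630407 = 88.6 V

88.6


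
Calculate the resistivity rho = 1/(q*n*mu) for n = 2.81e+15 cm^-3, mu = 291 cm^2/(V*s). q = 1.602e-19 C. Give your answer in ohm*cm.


Step 1: sigma = q * n * mu = 1.602e-19 * 2.81e+15 * 291 = 1.30997e-01 S/cm
Step 2: rho = 1 / sigma = 1 / 1.30997e-01 = 7.634 ohm*cm

7.634


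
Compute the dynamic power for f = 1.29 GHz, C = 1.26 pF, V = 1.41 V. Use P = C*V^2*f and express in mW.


Step 1: V^2 = 1.41^2 = 1.9881 V^2
Step 2: P = C*V^2*f = 1.26e-12 F * 1.9881 * 1.29e9 Hz
Step 3: P = 3.23145774e-03 W
Step 4: P = 3.231 mW

3.231


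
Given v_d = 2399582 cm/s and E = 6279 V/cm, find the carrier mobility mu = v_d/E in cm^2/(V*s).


Step 1: mu = v_d / E
Step 2: mu = 2399582 / 6279
Step 3: mu = 382.16 cm^2/(V*s)

382.16


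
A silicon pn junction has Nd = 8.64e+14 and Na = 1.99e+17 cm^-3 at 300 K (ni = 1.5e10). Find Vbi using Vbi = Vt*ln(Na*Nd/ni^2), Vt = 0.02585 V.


Step 1: Compute Na*Nd/ni^2 = 1.99e+17 * 8.64e+14 / (1.5e10)^2 = 7.6416e+11
Step 2: ln(7.6416e+11) = 27.3620
Step 3: Vbi = 0.02585 * 27.3620 = 0.707 V

0.707


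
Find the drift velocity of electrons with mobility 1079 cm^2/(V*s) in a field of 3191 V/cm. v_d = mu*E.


Step 1: v_d = mu * E
Step 2: v_d = 1079 * 3191 = 3443089
Step 3: v_d = 3.44e+06 cm/s

3.44e+06


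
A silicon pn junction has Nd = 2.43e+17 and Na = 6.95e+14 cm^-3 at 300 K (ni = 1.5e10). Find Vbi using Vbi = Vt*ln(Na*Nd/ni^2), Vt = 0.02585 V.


Step 1: Compute Na*Nd/ni^2 = 6.95e+14 * 2.43e+17 / (1.5e10)^2 = 7.5060e+11
Step 2: ln(7.5060e+11) = 27.3441
Step 3: Vbi = 0.02585 * 27.3441 = 0.707 V

0.707


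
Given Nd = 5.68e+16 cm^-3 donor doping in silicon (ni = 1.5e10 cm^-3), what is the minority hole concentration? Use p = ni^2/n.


Step 1: Since Nd >> ni, n ≈ Nd = 5.68e+16 cm^-3
Step 2: p = ni^2 / n = (1.5e10)^2 / 5.68e+16
Step 3: p = 2.25e20 / 5.68e+16 = 3.96e+03 cm^-3

3.96e+03


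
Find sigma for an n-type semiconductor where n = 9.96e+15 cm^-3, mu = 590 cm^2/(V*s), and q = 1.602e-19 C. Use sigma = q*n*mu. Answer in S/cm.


Step 1: sigma = q * n * mu
Step 2: sigma = 1.602e-19 * 9.96e+15 * 590
Step 3: sigma = 9.414e-01 S/cm

9.414e-01


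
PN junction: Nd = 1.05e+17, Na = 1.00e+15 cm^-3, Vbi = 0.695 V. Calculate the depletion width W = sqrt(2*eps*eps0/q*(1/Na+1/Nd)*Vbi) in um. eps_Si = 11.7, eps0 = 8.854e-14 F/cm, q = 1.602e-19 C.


Step 1: 1/Na + 1/Nd = 1/1.00e+15 + 1/1.05e+17 = 1.00952e-15
Step 2: 2*eps*eps0/q = 2*11.7*8.854e-14/1.602e-19 = 1.293281e+07
Step 3: W^2 = 1.293281e+07 * 1.00952e-15 * 0.695 = 9.07387e-09
Step 4: W = sqrt(9.07387e-09) = 9.526e-05 cm = 0.9526 um

0.9526


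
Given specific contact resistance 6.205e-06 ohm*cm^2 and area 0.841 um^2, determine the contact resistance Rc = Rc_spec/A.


Step 1: Convert area to cm^2: 0.841 um^2 = 8.4100e-09 cm^2
Step 2: Rc = Rc_spec / A = 6.205e-06 / 8.4100e-09
Step 3: Rc = 7.38e+02 ohms

7.38e+02


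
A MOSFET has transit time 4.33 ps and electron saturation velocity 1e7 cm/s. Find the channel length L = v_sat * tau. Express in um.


Step 1: tau in seconds = 4.33 ps * 1e-12 = 4.3300e-12 s
Step 2: L = v_sat * tau = 1e7 * 4.3300e-12 = 4.3300e-05 cm
Step 3: L in um = 4.3300e-05 * 1e4 = 0.433 um

0.433


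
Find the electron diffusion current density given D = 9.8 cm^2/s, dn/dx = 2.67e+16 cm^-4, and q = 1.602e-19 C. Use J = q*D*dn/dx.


Step 1: J = q * D * (dn/dx)
Step 2: J = 1.602e-19 * 9.8 * 2.67e+16
Step 3: J = 4.19e-02 A/cm^2

4.19e-02


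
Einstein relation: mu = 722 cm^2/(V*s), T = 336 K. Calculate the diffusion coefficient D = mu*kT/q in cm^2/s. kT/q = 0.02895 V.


Step 1: D = mu * (kT/q)
Step 2: D = 722 * 0.02895
Step 3: D = 20.9 cm^2/s

20.9


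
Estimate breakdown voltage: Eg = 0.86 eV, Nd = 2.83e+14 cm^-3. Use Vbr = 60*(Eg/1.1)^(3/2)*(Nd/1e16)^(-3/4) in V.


Step 1: Eg/1.1 = 0.86/1.1 = 0.781818
Step 2: (Eg/1.1)^1.5 = 0.781818^1.5 = 0.691287
Step 3: (Nd/1e16)^(-0.75) = (0.0283)^(-0.75) = 14.493063
Step 4: Vbr = 60 * 0.691287 * 14.493063 = 601.1 V

601.1


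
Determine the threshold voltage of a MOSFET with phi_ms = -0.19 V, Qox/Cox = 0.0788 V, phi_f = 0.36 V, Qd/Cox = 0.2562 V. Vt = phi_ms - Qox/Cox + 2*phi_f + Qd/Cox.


Step 1: Vt = phi_ms - Qox/Cox + 2*phi_f + Qd/Cox
Step 2: Vt = -0.19 - 0.0788 + 2*0.36 + 0.2562
Step 3: Vt = -0.19 - 0.0788 + 0.72 + 0.2562
Step 4: Vt = 0.7074 V

0.7074


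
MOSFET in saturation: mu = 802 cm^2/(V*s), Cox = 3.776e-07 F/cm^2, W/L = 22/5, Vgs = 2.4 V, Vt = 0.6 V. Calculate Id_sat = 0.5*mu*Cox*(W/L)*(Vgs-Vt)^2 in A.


Step 1: Overdrive voltage Vov = Vgs - Vt = 2.4 - 0.6 = 1.8 V
Step 2: W/L = 22/5 = 4.4
Step 3: Id = 0.5 * 802 * 3.776e-07 * 4.4 * 1.8^2
Step 4: Id = 2.16e-03 A

2.16e-03


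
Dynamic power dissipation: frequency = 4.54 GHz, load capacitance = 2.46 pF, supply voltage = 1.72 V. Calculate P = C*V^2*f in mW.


Step 1: V^2 = 1.72^2 = 2.9584 V^2
Step 2: P = C*V^2*f = 2.46e-12 F * 2.9584 * 4.54e9 Hz
Step 3: P = 3.304059456e-02 W
Step 4: P = 33.041 mW

33.041


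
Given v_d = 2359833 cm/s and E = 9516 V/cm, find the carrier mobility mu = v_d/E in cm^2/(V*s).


Step 1: mu = v_d / E
Step 2: mu = 2359833 / 9516
Step 3: mu = 247.99 cm^2/(V*s)

247.99


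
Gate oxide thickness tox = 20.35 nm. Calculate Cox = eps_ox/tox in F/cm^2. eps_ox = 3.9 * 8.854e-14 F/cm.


Step 1: eps_ox = 3.9 * 8.854e-14 = 3.45306e-13 F/cm
Step 2: tox in cm = 20.35 nm * 1e-7 = 2.0350e-06 cm
Step 3: Cox = 3.45306e-13 / 2.0350e-06 = 1.70e-07 F/cm^2

1.70e-07


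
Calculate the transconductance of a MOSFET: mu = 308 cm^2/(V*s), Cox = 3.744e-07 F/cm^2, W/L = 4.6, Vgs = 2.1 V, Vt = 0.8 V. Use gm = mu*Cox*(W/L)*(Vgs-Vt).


Step 1: Vov = Vgs - Vt = 2.1 - 0.8 = 1.3 V
Step 2: gm = mu * Cox * (W/L) * Vov
Step 3: gm = 308 * 3.744e-07 * 4.6 * 1.3 = 6.90e-04 S

6.90e-04


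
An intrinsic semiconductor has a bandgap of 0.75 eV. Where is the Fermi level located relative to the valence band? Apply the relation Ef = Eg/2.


Step 1: For an intrinsic semiconductor, the Fermi level sits at midgap.
Step 2: Ef = Eg / 2 = 0.75 / 2 = 0.375 eV

0.375


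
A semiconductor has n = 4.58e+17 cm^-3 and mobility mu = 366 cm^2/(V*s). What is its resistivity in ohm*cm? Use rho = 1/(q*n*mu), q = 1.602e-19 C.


Step 1: sigma = q * n * mu = 1.602e-19 * 4.58e+17 * 366 = 2.68540e+01 S/cm
Step 2: rho = 1 / sigma = 1 / 2.68540e+01 = 0.03724 ohm*cm

0.03724


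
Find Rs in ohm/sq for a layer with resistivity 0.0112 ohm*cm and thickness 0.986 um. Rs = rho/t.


Step 1: Convert thickness to cm: t = 0.986 um = 9.8600e-05 cm
Step 2: Rs = rho / t = 0.0112 / 9.8600e-05
Step 3: Rs = 113.6 ohm/sq

113.6


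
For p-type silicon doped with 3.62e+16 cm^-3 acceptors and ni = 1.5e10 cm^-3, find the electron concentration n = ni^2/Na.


Step 1: Majority hole concentration p ≈ Na = 3.62e+16 cm^-3
Step 2: n = ni^2 / Na = (1.5e10)^2 / 3.62e+16
Step 3: n = 6.22e+03 cm^-3

6.22e+03


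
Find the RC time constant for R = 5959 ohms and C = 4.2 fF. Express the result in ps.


Step 1: tau = R * C
Step 2: tau = 5959 * 4.2 fF = 5959 * 4.2e-15 F
Step 3: tau = 2.50278e-11 s = 25.0278 ps

25.0278


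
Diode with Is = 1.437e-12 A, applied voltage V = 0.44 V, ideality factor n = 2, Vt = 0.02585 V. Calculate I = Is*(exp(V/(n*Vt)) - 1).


Step 1: V/(n*Vt) = 0.44/(2*0.02585) = 8.5106
Step 2: exp(8.5106) = 4.9671e+03
Step 3: I = 1.437e-12 * (4.9671e+03 - 1) = 7.14e-09 A

7.14e-09


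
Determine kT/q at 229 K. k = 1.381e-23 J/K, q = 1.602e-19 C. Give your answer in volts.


Step 1: kT = 1.381e-23 * 229 = 3.16249e-21 J
Step 2: Vt = kT/q = 3.16249e-21 / 1.602e-19
Step 3: Vt = 0.01974 V

0.01974


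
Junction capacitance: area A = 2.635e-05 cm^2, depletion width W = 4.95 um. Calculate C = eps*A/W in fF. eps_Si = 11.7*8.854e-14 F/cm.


Step 1: eps_Si = 11.7 * 8.854e-14 = 1.035918e-12 F/cm
Step 2: W in cm = 4.95 * 1e-4 = 4.95e-04 cm
Step 3: C = 1.035918e-12 * 2.635e-05 / 4.95e-04 = 5.514432e-14 F
Step 4: C = 55.14 fF

55.14


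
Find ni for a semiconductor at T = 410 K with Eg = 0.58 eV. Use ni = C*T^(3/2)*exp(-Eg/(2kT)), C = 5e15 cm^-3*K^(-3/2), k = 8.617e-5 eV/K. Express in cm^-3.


Step 1: Compute kT = 8.617e-5 * 410 = 0.0353297 eV
Step 2: Exponent = -Eg/(2kT) = -0.58/(2*0.0353297) = -8.20839
Step 3: T^(3/2) = 410^1.5 = 8301.87
Step 4: ni = 5e15 * 8301.87 * exp(-8.20839) = 1.13e+16 cm^-3

1.13e+16


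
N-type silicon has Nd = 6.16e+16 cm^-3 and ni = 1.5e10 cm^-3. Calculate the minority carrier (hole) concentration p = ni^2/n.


Step 1: Since Nd >> ni, n ≈ Nd = 6.16e+16 cm^-3
Step 2: p = ni^2 / n = (1.5e10)^2 / 6.16e+16
Step 3: p = 2.25e20 / 6.16e+16 = 3.65e+03 cm^-3

3.65e+03


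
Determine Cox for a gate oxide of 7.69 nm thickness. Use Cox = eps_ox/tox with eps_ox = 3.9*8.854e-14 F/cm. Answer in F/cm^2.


Step 1: eps_ox = 3.9 * 8.854e-14 = 3.45306e-13 F/cm
Step 2: tox in cm = 7.69 nm * 1e-7 = 7.6900e-07 cm
Step 3: Cox = 3.45306e-13 / 7.6900e-07 = 4.49e-07 F/cm^2

4.49e-07


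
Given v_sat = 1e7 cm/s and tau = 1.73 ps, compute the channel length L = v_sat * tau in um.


Step 1: tau in seconds = 1.73 ps * 1e-12 = 1.7300e-12 s
Step 2: L = v_sat * tau = 1e7 * 1.7300e-12 = 1.7300e-05 cm
Step 3: L in um = 1.7300e-05 * 1e4 = 0.173 um

0.173


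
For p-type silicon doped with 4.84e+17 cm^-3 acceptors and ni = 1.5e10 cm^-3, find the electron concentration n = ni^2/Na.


Step 1: Majority hole concentration p ≈ Na = 4.84e+17 cm^-3
Step 2: n = ni^2 / Na = (1.5e10)^2 / 4.84e+17
Step 3: n = 4.65e+02 cm^-3

4.65e+02


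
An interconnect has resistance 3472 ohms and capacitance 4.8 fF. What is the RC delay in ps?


Step 1: tau = R * C
Step 2: tau = 3472 * 4.8 fF = 3472 * 4.8e-15 F
Step 3: tau = 1.66656e-11 s = 16.6656 ps

16.6656


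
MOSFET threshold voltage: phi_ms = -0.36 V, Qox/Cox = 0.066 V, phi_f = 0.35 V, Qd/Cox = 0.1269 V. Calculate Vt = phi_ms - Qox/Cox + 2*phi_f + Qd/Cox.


Step 1: Vt = phi_ms - Qox/Cox + 2*phi_f + Qd/Cox
Step 2: Vt = -0.36 - 0.066 + 2*0.35 + 0.1269
Step 3: Vt = -0.36 - 0.066 + 0.7 + 0.1269
Step 4: Vt = 0.4009 V

0.4009


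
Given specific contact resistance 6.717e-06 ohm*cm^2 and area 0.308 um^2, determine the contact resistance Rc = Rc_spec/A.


Step 1: Convert area to cm^2: 0.308 um^2 = 3.0800e-09 cm^2
Step 2: Rc = Rc_spec / A = 6.717e-06 / 3.0800e-09
Step 3: Rc = 2.18e+03 ohms

2.18e+03


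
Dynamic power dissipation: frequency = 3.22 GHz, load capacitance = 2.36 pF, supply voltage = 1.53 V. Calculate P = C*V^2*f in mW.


Step 1: V^2 = 1.53^2 = 2.3409 V^2
Step 2: P = C*V^2*f = 2.36e-12 F * 2.3409 * 3.22e9 Hz
Step 3: P = 1.778896728e-02 W
Step 4: P = 17.789 mW

17.789


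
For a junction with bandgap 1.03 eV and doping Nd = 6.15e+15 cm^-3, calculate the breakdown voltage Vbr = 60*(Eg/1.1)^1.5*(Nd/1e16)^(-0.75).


Step 1: Eg/1.1 = 1.03/1.1 = 0.936364
Step 2: (Eg/1.1)^1.5 = 0.936364^1.5 = 0.906081
Step 3: (Nd/1e16)^(-0.75) = (0.615)^(-0.75) = 1.439938
Step 4: Vbr = 60 * 0.906081 * 1.439938 = 78.3 V

78.3


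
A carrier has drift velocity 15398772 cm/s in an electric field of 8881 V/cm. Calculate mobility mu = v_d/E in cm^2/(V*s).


Step 1: mu = v_d / E
Step 2: mu = 15398772 / 8881
Step 3: mu = 1733.9 cm^2/(V*s)

1733.9


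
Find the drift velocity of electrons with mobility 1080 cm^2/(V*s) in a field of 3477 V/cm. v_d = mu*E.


Step 1: v_d = mu * E
Step 2: v_d = 1080 * 3477 = 3755160
Step 3: v_d = 3.76e+06 cm/s

3.76e+06


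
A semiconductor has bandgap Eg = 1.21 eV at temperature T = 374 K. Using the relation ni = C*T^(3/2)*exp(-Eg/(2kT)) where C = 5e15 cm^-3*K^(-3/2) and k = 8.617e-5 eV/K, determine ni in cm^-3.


Step 1: Compute kT = 8.617e-5 * 374 = 0.03222758 eV
Step 2: Exponent = -Eg/(2kT) = -1.21/(2*0.03222758) = -18.77274
Step 3: T^(3/2) = 374^1.5 = 7232.82
Step 4: ni = 5e15 * 7232.82 * exp(-18.77274) = 2.54e+11 cm^-3

2.54e+11


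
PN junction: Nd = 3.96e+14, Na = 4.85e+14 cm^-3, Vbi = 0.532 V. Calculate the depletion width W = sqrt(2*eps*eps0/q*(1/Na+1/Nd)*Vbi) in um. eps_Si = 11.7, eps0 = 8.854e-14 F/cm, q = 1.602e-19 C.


Step 1: 1/Na + 1/Nd = 1/4.85e+14 + 1/3.96e+14 = 4.58711e-15
Step 2: 2*eps*eps0/q = 2*11.7*8.854e-14/1.602e-19 = 1.293281e+07
Step 3: W^2 = 1.293281e+07 * 4.58711e-15 * 0.532 = 3.15605e-08
Step 4: W = sqrt(3.15605e-08) = 1.777e-04 cm = 1.777 um

1.777


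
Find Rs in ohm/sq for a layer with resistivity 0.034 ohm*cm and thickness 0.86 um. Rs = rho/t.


Step 1: Convert thickness to cm: t = 0.86 um = 8.6000e-05 cm
Step 2: Rs = rho / t = 0.034 / 8.6000e-05
Step 3: Rs = 395.3 ohm/sq

395.3


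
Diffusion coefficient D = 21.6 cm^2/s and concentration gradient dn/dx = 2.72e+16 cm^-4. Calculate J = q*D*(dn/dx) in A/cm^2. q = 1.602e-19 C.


Step 1: J = q * D * (dn/dx)
Step 2: J = 1.602e-19 * 21.6 * 2.72e+16
Step 3: J = 9.41e-02 A/cm^2

9.41e-02


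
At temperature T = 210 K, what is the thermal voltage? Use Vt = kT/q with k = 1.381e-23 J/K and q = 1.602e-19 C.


Step 1: kT = 1.381e-23 * 210 = 2.9001e-21 J
Step 2: Vt = kT/q = 2.9001e-21 / 1.602e-19
Step 3: Vt = 0.0181 V

0.0181


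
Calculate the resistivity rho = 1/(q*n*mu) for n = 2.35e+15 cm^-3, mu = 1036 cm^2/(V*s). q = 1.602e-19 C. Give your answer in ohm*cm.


Step 1: sigma = q * n * mu = 1.602e-19 * 2.35e+15 * 1036 = 3.90023e-01 S/cm
Step 2: rho = 1 / sigma = 1 / 3.90023e-01 = 2.564 ohm*cm

2.564


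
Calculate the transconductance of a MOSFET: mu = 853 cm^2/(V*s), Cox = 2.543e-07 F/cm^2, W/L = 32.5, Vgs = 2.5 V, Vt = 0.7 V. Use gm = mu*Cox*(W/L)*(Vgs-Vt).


Step 1: Vov = Vgs - Vt = 2.5 - 0.7 = 1.8 V
Step 2: gm = mu * Cox * (W/L) * Vov
Step 3: gm = 853 * 2.543e-07 * 32.5 * 1.8 = 1.27e-02 S

1.27e-02


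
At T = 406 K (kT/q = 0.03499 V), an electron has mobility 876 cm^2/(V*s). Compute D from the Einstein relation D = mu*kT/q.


Step 1: D = mu * (kT/q)
Step 2: D = 876 * 0.03499
Step 3: D = 30.65 cm^2/s

30.65


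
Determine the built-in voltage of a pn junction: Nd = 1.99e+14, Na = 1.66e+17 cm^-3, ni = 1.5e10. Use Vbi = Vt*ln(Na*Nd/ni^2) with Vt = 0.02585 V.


Step 1: Compute Na*Nd/ni^2 = 1.66e+17 * 1.99e+14 / (1.5e10)^2 = 1.4682e+11
Step 2: ln(1.4682e+11) = 25.7125
Step 3: Vbi = 0.02585 * 25.7125 = 0.665 V

0.665


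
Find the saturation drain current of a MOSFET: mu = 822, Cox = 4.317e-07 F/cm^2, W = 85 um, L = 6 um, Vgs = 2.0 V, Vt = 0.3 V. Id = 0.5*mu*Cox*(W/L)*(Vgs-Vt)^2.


Step 1: Overdrive voltage Vov = Vgs - Vt = 2.0 - 0.3 = 1.7 V
Step 2: W/L = 85/6 = 14.1667
Step 3: Id = 0.5 * 822 * 4.317e-07 * 14.1667 * 1.7^2
Step 4: Id = 7.26e-03 A

7.26e-03


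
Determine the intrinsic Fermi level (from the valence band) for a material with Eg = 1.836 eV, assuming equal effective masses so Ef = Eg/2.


Step 1: For an intrinsic semiconductor, the Fermi level sits at midgap.
Step 2: Ef = Eg / 2 = 1.836 / 2 = 0.918 eV

0.918


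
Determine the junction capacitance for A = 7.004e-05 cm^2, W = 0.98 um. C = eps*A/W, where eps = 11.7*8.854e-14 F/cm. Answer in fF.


Step 1: eps_Si = 11.7 * 8.854e-14 = 1.035918e-12 F/cm
Step 2: W in cm = 0.98 * 1e-4 = 9.80e-05 cm
Step 3: C = 1.035918e-12 * 7.004e-05 / 9.80e-05 = 7.403643e-13 F
Step 4: C = 740.36 fF

740.36


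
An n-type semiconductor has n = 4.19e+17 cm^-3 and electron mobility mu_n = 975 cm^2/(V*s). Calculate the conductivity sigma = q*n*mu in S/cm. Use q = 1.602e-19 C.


Step 1: sigma = q * n * mu
Step 2: sigma = 1.602e-19 * 4.19e+17 * 975
Step 3: sigma = 6.545e+01 S/cm

6.545e+01


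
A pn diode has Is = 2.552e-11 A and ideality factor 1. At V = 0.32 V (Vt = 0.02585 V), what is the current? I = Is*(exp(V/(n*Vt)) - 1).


Step 1: V/(n*Vt) = 0.32/(1*0.02585) = 12.3791
Step 2: exp(12.3791) = 2.3778e+05
Step 3: I = 2.552e-11 * (2.3778e+05 - 1) = 6.07e-06 A

6.07e-06


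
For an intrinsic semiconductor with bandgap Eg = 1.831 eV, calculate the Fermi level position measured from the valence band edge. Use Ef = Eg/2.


Step 1: For an intrinsic semiconductor, the Fermi level sits at midgap.
Step 2: Ef = Eg / 2 = 1.831 / 2 = 0.9155 eV

0.9155


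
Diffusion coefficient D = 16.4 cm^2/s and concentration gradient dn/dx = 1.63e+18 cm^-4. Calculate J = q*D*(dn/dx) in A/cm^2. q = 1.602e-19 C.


Step 1: J = q * D * (dn/dx)
Step 2: J = 1.602e-19 * 16.4 * 1.63e+18
Step 3: J = 4.28e+00 A/cm^2

4.28e+00


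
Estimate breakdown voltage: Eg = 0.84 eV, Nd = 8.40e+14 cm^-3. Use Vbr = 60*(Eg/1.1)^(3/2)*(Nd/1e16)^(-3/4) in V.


Step 1: Eg/1.1 = 0.84/1.1 = 0.763636
Step 2: (Eg/1.1)^1.5 = 0.763636^1.5 = 0.667313
Step 3: (Nd/1e16)^(-0.75) = (0.084)^(-0.75) = 6.409004
Step 4: Vbr = 60 * 0.667313 * 6.409004 = 256.6 V

256.6


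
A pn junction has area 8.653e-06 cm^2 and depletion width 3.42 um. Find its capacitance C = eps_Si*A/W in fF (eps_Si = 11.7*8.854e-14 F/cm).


Step 1: eps_Si = 11.7 * 8.854e-14 = 1.035918e-12 F/cm
Step 2: W in cm = 3.42 * 1e-4 = 3.42e-04 cm
Step 3: C = 1.035918e-12 * 8.653e-06 / 3.42e-04 = 2.620994e-14 F
Step 4: C = 26.21 fF

26.21


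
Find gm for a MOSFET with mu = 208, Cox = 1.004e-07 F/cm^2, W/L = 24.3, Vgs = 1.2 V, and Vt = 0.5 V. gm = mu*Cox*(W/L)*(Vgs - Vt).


Step 1: Vov = Vgs - Vt = 1.2 - 0.5 = 0.7 V
Step 2: gm = mu * Cox * (W/L) * Vov
Step 3: gm = 208 * 1.004e-07 * 24.3 * 0.7 = 3.55e-04 S

3.55e-04


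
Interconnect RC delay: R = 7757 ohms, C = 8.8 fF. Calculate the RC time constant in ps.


Step 1: tau = R * C
Step 2: tau = 7757 * 8.8 fF = 7757 * 8.8e-15 F
Step 3: tau = 6.82616e-11 s = 68.2616 ps

68.2616


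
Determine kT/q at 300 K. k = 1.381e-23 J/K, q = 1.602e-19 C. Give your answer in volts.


Step 1: kT = 1.381e-23 * 300 = 4.143e-21 J
Step 2: Vt = kT/q = 4.143e-21 / 1.602e-19
Step 3: Vt = 0.02586 V

0.02586


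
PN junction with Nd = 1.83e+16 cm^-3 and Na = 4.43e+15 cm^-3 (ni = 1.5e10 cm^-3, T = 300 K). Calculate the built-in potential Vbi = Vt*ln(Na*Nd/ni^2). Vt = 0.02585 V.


Step 1: Compute Na*Nd/ni^2 = 4.43e+15 * 1.83e+16 / (1.5e10)^2 = 3.6031e+11
Step 2: ln(3.6031e+11) = 26.6102
Step 3: Vbi = 0.02585 * 26.6102 = 0.688 V

0.688


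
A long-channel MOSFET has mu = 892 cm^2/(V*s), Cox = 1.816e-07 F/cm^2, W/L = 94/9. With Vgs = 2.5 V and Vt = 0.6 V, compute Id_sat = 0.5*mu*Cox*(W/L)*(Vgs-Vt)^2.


Step 1: Overdrive voltage Vov = Vgs - Vt = 2.5 - 0.6 = 1.9 V
Step 2: W/L = 94/9 = 10.4444
Step 3: Id = 0.5 * 892 * 1.816e-07 * 10.4444 * 1.9^2
Step 4: Id = 3.05e-03 A

3.05e-03


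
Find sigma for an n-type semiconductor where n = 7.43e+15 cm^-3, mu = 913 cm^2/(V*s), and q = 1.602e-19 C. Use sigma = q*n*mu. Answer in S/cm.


Step 1: sigma = q * n * mu
Step 2: sigma = 1.602e-19 * 7.43e+15 * 913
Step 3: sigma = 1.087e+00 S/cm

1.087e+00


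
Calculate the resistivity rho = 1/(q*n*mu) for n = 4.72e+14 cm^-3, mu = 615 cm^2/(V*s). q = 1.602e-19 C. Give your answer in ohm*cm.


Step 1: sigma = q * n * mu = 1.602e-19 * 4.72e+14 * 615 = 4.65029e-02 S/cm
Step 2: rho = 1 / sigma = 1 / 4.65029e-02 = 21.5 ohm*cm

21.5


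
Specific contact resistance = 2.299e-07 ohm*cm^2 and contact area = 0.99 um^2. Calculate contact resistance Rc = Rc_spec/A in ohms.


Step 1: Convert area to cm^2: 0.99 um^2 = 9.9000e-09 cm^2
Step 2: Rc = Rc_spec / A = 2.299e-07 / 9.9000e-09
Step 3: Rc = 2.32e+01 ohms

2.32e+01


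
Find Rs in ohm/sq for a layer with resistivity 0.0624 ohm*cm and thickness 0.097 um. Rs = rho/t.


Step 1: Convert thickness to cm: t = 0.097 um = 9.7000e-06 cm
Step 2: Rs = rho / t = 0.0624 / 9.7000e-06
Step 3: Rs = 6433.0 ohm/sq

6433.0


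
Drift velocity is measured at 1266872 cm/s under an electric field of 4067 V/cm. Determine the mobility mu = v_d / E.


Step 1: mu = v_d / E
Step 2: mu = 1266872 / 4067
Step 3: mu = 311.5 cm^2/(V*s)

311.5


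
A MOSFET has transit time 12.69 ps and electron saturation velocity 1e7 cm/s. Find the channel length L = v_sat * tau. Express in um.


Step 1: tau in seconds = 12.69 ps * 1e-12 = 1.2690e-11 s
Step 2: L = v_sat * tau = 1e7 * 1.2690e-11 = 1.2690e-04 cm
Step 3: L in um = 1.2690e-04 * 1e4 = 1.269 um

1.269


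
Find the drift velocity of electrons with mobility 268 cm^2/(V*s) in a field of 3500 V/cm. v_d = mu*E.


Step 1: v_d = mu * E
Step 2: v_d = 268 * 3500 = 938000
Step 3: v_d = 9.38e+05 cm/s

9.38e+05


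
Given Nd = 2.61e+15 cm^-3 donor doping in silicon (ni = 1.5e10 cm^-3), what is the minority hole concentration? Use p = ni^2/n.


Step 1: Since Nd >> ni, n ≈ Nd = 2.61e+15 cm^-3
Step 2: p = ni^2 / n = (1.5e10)^2 / 2.61e+15
Step 3: p = 2.25e20 / 2.61e+15 = 8.62e+04 cm^-3

8.62e+04


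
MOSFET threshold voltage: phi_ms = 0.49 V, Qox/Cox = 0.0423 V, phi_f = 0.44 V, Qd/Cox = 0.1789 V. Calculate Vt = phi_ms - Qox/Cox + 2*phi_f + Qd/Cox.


Step 1: Vt = phi_ms - Qox/Cox + 2*phi_f + Qd/Cox
Step 2: Vt = 0.49 - 0.0423 + 2*0.44 + 0.1789
Step 3: Vt = 0.49 - 0.0423 + 0.88 + 0.1789
Step 4: Vt = 1.5066 V

1.5066


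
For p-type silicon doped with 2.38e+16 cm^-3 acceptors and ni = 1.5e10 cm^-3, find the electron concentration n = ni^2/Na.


Step 1: Majority hole concentration p ≈ Na = 2.38e+16 cm^-3
Step 2: n = ni^2 / Na = (1.5e10)^2 / 2.38e+16
Step 3: n = 9.45e+03 cm^-3

9.45e+03


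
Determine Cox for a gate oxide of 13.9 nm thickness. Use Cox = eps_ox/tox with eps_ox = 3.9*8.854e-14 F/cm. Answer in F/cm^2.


Step 1: eps_ox = 3.9 * 8.854e-14 = 3.45306e-13 F/cm
Step 2: tox in cm = 13.9 nm * 1e-7 = 1.3900e-06 cm
Step 3: Cox = 3.45306e-13 / 1.3900e-06 = 2.48e-07 F/cm^2

2.48e-07


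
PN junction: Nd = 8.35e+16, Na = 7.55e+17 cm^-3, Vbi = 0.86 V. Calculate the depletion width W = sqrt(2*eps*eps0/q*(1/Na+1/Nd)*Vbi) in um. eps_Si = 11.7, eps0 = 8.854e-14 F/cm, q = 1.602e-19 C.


Step 1: 1/Na + 1/Nd = 1/7.55e+17 + 1/8.35e+16 = 1.33006e-17
Step 2: 2*eps*eps0/q = 2*11.7*8.854e-14/1.602e-19 = 1.293281e+07
Step 3: W^2 = 1.293281e+07 * 1.33006e-17 * 0.86 = 1.47932e-10
Step 4: W = sqrt(1.47932e-10) = 1.216e-05 cm = 0.1216 um

0.1216


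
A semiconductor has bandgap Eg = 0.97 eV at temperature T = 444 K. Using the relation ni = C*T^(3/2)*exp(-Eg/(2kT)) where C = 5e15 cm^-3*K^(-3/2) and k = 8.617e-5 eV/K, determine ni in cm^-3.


Step 1: Compute kT = 8.617e-5 * 444 = 0.03825948 eV
Step 2: Exponent = -Eg/(2kT) = -0.97/(2*0.03825948) = -12.67660
Step 3: T^(3/2) = 444^1.5 = 9355.66
Step 4: ni = 5e15 * 9355.66 * exp(-12.67660) = 1.46e+14 cm^-3

1.46e+14


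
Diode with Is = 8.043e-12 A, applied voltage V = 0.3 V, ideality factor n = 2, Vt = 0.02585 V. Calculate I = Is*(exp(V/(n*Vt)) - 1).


Step 1: V/(n*Vt) = 0.3/(2*0.02585) = 5.8027
Step 2: exp(5.8027) = 3.3119e+02
Step 3: I = 8.043e-12 * (3.3119e+02 - 1) = 2.66e-09 A

2.66e-09


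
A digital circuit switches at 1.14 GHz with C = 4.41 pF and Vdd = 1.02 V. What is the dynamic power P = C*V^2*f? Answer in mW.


Step 1: V^2 = 1.02^2 = 1.0404 V^2
Step 2: P = C*V^2*f = 4.41e-12 F * 1.0404 * 1.14e9 Hz
Step 3: P = 5.23050696e-03 W
Step 4: P = 5.231 mW

5.231


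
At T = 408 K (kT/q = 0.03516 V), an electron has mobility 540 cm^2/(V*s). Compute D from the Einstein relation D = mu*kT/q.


Step 1: D = mu * (kT/q)
Step 2: D = 540 * 0.03516
Step 3: D = 18.99 cm^2/s

18.99


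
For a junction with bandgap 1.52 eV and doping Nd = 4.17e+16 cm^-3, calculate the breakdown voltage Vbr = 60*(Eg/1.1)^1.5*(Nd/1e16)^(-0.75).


Step 1: Eg/1.1 = 1.52/1.1 = 1.381818
Step 2: (Eg/1.1)^1.5 = 1.381818^1.5 = 1.624337
Step 3: (Nd/1e16)^(-0.75) = (4.17)^(-0.75) = 0.342687
Step 4: Vbr = 60 * 1.624337 * 0.342687 = 33.4 V

33.4


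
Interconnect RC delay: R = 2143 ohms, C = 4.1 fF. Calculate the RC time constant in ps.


Step 1: tau = R * C
Step 2: tau = 2143 * 4.1 fF = 2143 * 4.1e-15 F
Step 3: tau = 8.7863e-12 s = 8.7863 ps

8.7863


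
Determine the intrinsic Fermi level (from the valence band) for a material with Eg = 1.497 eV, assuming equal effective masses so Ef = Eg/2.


Step 1: For an intrinsic semiconductor, the Fermi level sits at midgap.
Step 2: Ef = Eg / 2 = 1.497 / 2 = 0.7485 eV

0.7485


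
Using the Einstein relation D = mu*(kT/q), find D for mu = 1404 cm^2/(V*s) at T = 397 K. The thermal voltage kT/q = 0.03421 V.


Step 1: D = mu * (kT/q)
Step 2: D = 1404 * 0.03421
Step 3: D = 48.03 cm^2/s

48.03


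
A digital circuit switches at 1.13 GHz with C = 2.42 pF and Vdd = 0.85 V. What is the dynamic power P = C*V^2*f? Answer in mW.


Step 1: V^2 = 0.85^2 = 0.7225 V^2
Step 2: P = C*V^2*f = 2.42e-12 F * 0.7225 * 1.13e9 Hz
Step 3: P = 1.9757485e-03 W
Step 4: P = 1.976 mW

1.976


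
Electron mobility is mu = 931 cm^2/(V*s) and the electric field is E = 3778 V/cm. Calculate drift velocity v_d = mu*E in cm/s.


Step 1: v_d = mu * E
Step 2: v_d = 931 * 3778 = 3517318
Step 3: v_d = 3.52e+06 cm/s

3.52e+06


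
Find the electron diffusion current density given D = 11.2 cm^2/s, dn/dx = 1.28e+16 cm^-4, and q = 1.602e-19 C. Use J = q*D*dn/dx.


Step 1: J = q * D * (dn/dx)
Step 2: J = 1.602e-19 * 11.2 * 1.28e+16
Step 3: J = 2.30e-02 A/cm^2

2.30e-02


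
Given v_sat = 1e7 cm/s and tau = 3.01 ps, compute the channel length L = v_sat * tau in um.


Step 1: tau in seconds = 3.01 ps * 1e-12 = 3.0100e-12 s
Step 2: L = v_sat * tau = 1e7 * 3.0100e-12 = 3.0100e-05 cm
Step 3: L in um = 3.0100e-05 * 1e4 = 0.301 um

0.301


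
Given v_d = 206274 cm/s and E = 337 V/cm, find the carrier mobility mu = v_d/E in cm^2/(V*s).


Step 1: mu = v_d / E
Step 2: mu = 206274 / 337
Step 3: mu = 612.09 cm^2/(V*s)

612.09


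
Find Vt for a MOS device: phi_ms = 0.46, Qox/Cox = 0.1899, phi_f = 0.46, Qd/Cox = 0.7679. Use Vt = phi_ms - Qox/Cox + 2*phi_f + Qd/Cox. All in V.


Step 1: Vt = phi_ms - Qox/Cox + 2*phi_f + Qd/Cox
Step 2: Vt = 0.46 - 0.1899 + 2*0.46 + 0.7679
Step 3: Vt = 0.46 - 0.1899 + 0.92 + 0.7679
Step 4: Vt = 1.958 V

1.958


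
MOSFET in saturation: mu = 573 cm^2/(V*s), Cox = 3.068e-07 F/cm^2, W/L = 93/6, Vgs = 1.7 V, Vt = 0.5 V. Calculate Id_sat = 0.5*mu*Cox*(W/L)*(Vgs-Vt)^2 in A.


Step 1: Overdrive voltage Vov = Vgs - Vt = 1.7 - 0.5 = 1.2 V
Step 2: W/L = 93/6 = 15.5
Step 3: Id = 0.5 * 573 * 3.068e-07 * 15.5 * 1.2^2
Step 4: Id = 1.96e-03 A

1.96e-03


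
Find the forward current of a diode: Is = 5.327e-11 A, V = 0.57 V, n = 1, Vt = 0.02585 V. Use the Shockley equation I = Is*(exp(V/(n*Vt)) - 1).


Step 1: V/(n*Vt) = 0.57/(1*0.02585) = 22.0503
Step 2: exp(22.0503) = 3.7698e+09
Step 3: I = 5.327e-11 * (3.7698e+09 - 1) = 2.01e-01 A

2.01e-01


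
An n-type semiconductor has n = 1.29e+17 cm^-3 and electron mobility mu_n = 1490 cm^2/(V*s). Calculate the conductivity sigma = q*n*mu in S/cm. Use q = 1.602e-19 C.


Step 1: sigma = q * n * mu
Step 2: sigma = 1.602e-19 * 1.29e+17 * 1490
Step 3: sigma = 3.079e+01 S/cm

3.079e+01


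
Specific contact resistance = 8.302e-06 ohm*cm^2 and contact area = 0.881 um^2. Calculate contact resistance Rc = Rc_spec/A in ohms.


Step 1: Convert area to cm^2: 0.881 um^2 = 8.8100e-09 cm^2
Step 2: Rc = Rc_spec / A = 8.302e-06 / 8.8100e-09
Step 3: Rc = 9.42e+02 ohms

9.42e+02


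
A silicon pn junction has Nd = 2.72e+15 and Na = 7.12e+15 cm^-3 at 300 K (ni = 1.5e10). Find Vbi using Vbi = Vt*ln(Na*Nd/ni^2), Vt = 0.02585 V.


Step 1: Compute Na*Nd/ni^2 = 7.12e+15 * 2.72e+15 / (1.5e10)^2 = 8.6073e+10
Step 2: ln(8.6073e+10) = 25.1785
Step 3: Vbi = 0.02585 * 25.1785 = 0.651 V

0.651


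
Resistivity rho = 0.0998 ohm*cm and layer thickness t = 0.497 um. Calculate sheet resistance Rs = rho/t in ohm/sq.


Step 1: Convert thickness to cm: t = 0.497 um = 4.9700e-05 cm
Step 2: Rs = rho / t = 0.0998 / 4.9700e-05
Step 3: Rs = 2008.0 ohm/sq

2008.0


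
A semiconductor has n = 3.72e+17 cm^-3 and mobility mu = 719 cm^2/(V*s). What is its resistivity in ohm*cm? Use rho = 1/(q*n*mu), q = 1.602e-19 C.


Step 1: sigma = q * n * mu = 1.602e-19 * 3.72e+17 * 719 = 4.28484e+01 S/cm
Step 2: rho = 1 / sigma = 1 / 4.28484e+01 = 0.02334 ohm*cm

0.02334


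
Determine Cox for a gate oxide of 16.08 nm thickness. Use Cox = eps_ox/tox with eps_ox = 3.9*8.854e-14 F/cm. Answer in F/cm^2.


Step 1: eps_ox = 3.9 * 8.854e-14 = 3.45306e-13 F/cm
Step 2: tox in cm = 16.08 nm * 1e-7 = 1.6080e-06 cm
Step 3: Cox = 3.45306e-13 / 1.6080e-06 = 2.15e-07 F/cm^2

2.15e-07


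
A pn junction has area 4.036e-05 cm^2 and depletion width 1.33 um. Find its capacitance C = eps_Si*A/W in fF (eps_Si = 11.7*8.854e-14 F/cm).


Step 1: eps_Si = 11.7 * 8.854e-14 = 1.035918e-12 F/cm
Step 2: W in cm = 1.33 * 1e-4 = 1.33e-04 cm
Step 3: C = 1.035918e-12 * 4.036e-05 / 1.33e-04 = 3.143583e-13 F
Step 4: C = 314.36 fF

314.36


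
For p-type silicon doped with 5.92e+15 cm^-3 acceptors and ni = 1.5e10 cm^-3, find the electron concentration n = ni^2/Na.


Step 1: Majority hole concentration p ≈ Na = 5.92e+15 cm^-3
Step 2: n = ni^2 / Na = (1.5e10)^2 / 5.92e+15
Step 3: n = 3.80e+04 cm^-3

3.80e+04


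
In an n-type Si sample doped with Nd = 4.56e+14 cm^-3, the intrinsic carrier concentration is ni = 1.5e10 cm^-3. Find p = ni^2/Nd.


Step 1: Since Nd >> ni, n ≈ Nd = 4.56e+14 cm^-3
Step 2: p = ni^2 / n = (1.5e10)^2 / 4.56e+14
Step 3: p = 2.25e20 / 4.56e+14 = 4.93e+05 cm^-3

4.93e+05


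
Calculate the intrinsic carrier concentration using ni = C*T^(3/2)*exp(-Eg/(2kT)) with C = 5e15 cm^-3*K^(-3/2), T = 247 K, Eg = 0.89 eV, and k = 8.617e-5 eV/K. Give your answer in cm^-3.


Step 1: Compute kT = 8.617e-5 * 247 = 0.02128399 eV
Step 2: Exponent = -Eg/(2kT) = -0.89/(2*0.02128399) = -20.90773
Step 3: T^(3/2) = 247^1.5 = 3881.91
Step 4: ni = 5e15 * 3881.91 * exp(-20.90773) = 1.61e+10 cm^-3

1.61e+10
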